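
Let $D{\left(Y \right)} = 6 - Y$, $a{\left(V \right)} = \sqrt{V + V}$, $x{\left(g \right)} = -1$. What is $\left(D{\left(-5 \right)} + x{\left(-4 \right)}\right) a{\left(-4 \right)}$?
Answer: $20 i \sqrt{2} \approx 28.284 i$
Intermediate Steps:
$a{\left(V \right)} = \sqrt{2} \sqrt{V}$ ($a{\left(V \right)} = \sqrt{2 V} = \sqrt{2} \sqrt{V}$)
$\left(D{\left(-5 \right)} + x{\left(-4 \right)}\right) a{\left(-4 \right)} = \left(\left(6 - -5\right) - 1\right) \sqrt{2} \sqrt{-4} = \left(\left(6 + 5\right) - 1\right) \sqrt{2} \cdot 2 i = \left(11 - 1\right) 2 i \sqrt{2} = 10 \cdot 2 i \sqrt{2} = 20 i \sqrt{2}$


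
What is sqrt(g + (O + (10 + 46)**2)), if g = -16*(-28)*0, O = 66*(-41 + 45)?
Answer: 10*sqrt(34) ≈ 58.310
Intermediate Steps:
O = 264 (O = 66*4 = 264)
g = 0 (g = 448*0 = 0)
sqrt(g + (O + (10 + 46)**2)) = sqrt(0 + (264 + (10 + 46)**2)) = sqrt(0 + (264 + 56**2)) = sqrt(0 + (264 + 3136)) = sqrt(0 + 3400) = sqrt(3400) = 10*sqrt(34)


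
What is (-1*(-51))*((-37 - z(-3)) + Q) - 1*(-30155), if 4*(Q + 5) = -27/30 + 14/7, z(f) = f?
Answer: 1127201/40 ≈ 28180.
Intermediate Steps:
Q = -189/40 (Q = -5 + (-27/30 + 14/7)/4 = -5 + (-27*1/30 + 14*(⅐))/4 = -5 + (-9/10 + 2)/4 = -5 + (¼)*(11/10) = -5 + 11/40 = -189/40 ≈ -4.7250)
(-1*(-51))*((-37 - z(-3)) + Q) - 1*(-30155) = (-1*(-51))*((-37 - 1*(-3)) - 189/40) - 1*(-30155) = 51*((-37 + 3) - 189/40) + 30155 = 51*(-34 - 189/40) + 30155 = 51*(-1549/40) + 30155 = -78999/40 + 30155 = 1127201/40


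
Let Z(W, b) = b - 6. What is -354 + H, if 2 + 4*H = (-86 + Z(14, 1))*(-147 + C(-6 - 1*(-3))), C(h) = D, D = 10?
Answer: 11049/4 ≈ 2762.3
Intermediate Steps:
C(h) = 10
Z(W, b) = -6 + b
H = 12465/4 (H = -½ + ((-86 + (-6 + 1))*(-147 + 10))/4 = -½ + ((-86 - 5)*(-137))/4 = -½ + (-91*(-137))/4 = -½ + (¼)*12467 = -½ + 12467/4 = 12465/4 ≈ 3116.3)
-354 + H = -354 + 12465/4 = 11049/4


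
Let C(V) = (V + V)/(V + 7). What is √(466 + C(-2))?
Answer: √11630/5 ≈ 21.568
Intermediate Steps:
C(V) = 2*V/(7 + V) (C(V) = (2*V)/(7 + V) = 2*V/(7 + V))
√(466 + C(-2)) = √(466 + 2*(-2)/(7 - 2)) = √(466 + 2*(-2)/5) = √(466 + 2*(-2)*(⅕)) = √(466 - ⅘) = √(2326/5) = √11630/5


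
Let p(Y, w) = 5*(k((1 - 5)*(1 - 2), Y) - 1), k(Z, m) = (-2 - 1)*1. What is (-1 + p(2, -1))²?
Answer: 441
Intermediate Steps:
k(Z, m) = -3 (k(Z, m) = -3*1 = -3)
p(Y, w) = -20 (p(Y, w) = 5*(-3 - 1) = 5*(-4) = -20)
(-1 + p(2, -1))² = (-1 - 20)² = (-21)² = 441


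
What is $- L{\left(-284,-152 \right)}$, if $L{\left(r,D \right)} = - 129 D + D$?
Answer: $-19456$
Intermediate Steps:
$L{\left(r,D \right)} = - 128 D$
$- L{\left(-284,-152 \right)} = - \left(-128\right) \left(-152\right) = \left(-1\right) 19456 = -19456$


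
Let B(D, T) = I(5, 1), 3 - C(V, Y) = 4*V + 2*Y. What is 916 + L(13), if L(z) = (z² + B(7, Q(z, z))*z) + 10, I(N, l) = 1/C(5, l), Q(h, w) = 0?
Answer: 20792/19 ≈ 1094.3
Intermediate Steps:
C(V, Y) = 3 - 4*V - 2*Y (C(V, Y) = 3 - (4*V + 2*Y) = 3 - (2*Y + 4*V) = 3 + (-4*V - 2*Y) = 3 - 4*V - 2*Y)
I(N, l) = 1/(-17 - 2*l) (I(N, l) = 1/(3 - 4*5 - 2*l) = 1/(3 - 20 - 2*l) = 1/(-17 - 2*l))
B(D, T) = -1/19 (B(D, T) = -1/(17 + 2*1) = -1/(17 + 2) = -1/19)
L(z) = 10 + z² - z/19 (L(z) = (z² - z/19) + 10 = 10 + z² - z/19)
916 + L(13) = 916 + (10 + 13² - 1/19*13) = 916 + (10 + 169 - 13/19) = 916 + 3388/19 = 20792/19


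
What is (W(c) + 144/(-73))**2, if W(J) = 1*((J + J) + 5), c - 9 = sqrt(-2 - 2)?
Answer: 2270961/5329 + 12280*I/73 ≈ 426.15 + 168.22*I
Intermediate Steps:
c = 9 + 2*I (c = 9 + sqrt(-2 - 2) = 9 + sqrt(-4) = 9 + 2*I ≈ 9.0 + 2.0*I)
W(J) = 5 + 2*J (W(J) = 1*(2*J + 5) = 1*(5 + 2*J) = 5 + 2*J)
(W(c) + 144/(-73))**2 = ((5 + 2*(9 + 2*I)) + 144/(-73))**2 = ((5 + (18 + 4*I)) + 144*(-1/73))**2 = ((23 + 4*I) - 144/73)**2 = (1535/73 + 4*I)**2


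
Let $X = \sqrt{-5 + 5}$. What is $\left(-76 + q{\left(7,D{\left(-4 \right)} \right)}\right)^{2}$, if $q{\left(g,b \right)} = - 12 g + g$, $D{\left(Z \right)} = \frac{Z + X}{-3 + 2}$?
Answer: $23409$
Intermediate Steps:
$X = 0$ ($X = \sqrt{0} = 0$)
$D{\left(Z \right)} = - Z$ ($D{\left(Z \right)} = \frac{Z + 0}{-3 + 2} = \frac{Z}{-1} = Z \left(-1\right) = - Z$)
$q{\left(g,b \right)} = - 11 g$
$\left(-76 + q{\left(7,D{\left(-4 \right)} \right)}\right)^{2} = \left(-76 - 77\right)^{2} = \left(-153\right)^{2} = 23409$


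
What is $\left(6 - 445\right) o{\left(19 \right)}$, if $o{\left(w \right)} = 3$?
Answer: $-1317$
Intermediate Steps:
$\left(6 - 445\right) o{\left(19 \right)} = \left(6 - 445\right) 3 = \left(-439\right) 3 = -1317$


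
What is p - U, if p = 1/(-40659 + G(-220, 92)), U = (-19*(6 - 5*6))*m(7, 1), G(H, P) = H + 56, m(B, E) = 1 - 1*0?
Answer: -18615289/40823 ≈ -456.00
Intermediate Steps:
m(B, E) = 1 (m(B, E) = 1 + 0 = 1)
G(H, P) = 56 + H
U = 456 (U = -19*(6 - 5*6)*1 = -19*(6 - 30)*1 = -19*(-24)*1 = 456*1 = 456)
p = -1/40823 (p = 1/(-40659 + (56 - 220)) = 1/(-40659 - 164) = 1/(-40823) = -1/40823 ≈ -2.4496e-5)
p - U = -1/40823 - 1*456 = -1/40823 - 456 = -18615289/40823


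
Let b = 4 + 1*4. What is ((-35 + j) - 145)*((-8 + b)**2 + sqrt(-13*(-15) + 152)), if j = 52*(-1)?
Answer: -232*sqrt(347) ≈ -4321.7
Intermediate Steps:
j = -52
b = 8 (b = 4 + 4 = 8)
((-35 + j) - 145)*((-8 + b)**2 + sqrt(-13*(-15) + 152)) = ((-35 - 52) - 145)*((-8 + 8)**2 + sqrt(-13*(-15) + 152)) = (-87 - 145)*(0**2 + sqrt(195 + 152)) = -232*(0 + sqrt(347)) = -232*sqrt(347)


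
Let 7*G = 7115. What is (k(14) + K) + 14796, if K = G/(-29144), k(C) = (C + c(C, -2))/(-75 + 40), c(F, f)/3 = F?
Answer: 15090844201/1020040 ≈ 14794.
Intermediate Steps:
G = 7115/7 (G = (1/7)*7115 = 7115/7 ≈ 1016.4)
c(F, f) = 3*F
k(C) = -4*C/35 (k(C) = (C + 3*C)/(-75 + 40) = (4*C)/(-35) = (4*C)*(-1/35) = -4*C/35)
K = -7115/204008 (K = (7115/7)/(-29144) = (7115/7)*(-1/29144) = -7115/204008 ≈ -0.034876)
(k(14) + K) + 14796 = (-4/35*14 - 7115/204008) + 14796 = (-8/5 - 7115/204008) + 14796 = -1667639/1020040 + 14796 = 15090844201/1020040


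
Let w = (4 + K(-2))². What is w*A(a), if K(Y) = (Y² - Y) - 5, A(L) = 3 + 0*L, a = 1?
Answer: 75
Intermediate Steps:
A(L) = 3 (A(L) = 3 + 0 = 3)
K(Y) = -5 + Y² - Y
w = 25 (w = (4 + (-5 + (-2)² - 1*(-2)))² = (4 + (-5 + 4 + 2))² = (4 + 1)² = 5² = 25)
w*A(a) = 25*3 = 75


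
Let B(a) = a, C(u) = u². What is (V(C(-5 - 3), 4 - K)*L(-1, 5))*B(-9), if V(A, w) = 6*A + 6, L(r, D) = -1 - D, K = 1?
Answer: 21060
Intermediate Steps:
V(A, w) = 6 + 6*A
(V(C(-5 - 3), 4 - K)*L(-1, 5))*B(-9) = ((6 + 6*(-5 - 3)²)*(-1 - 1*5))*(-9) = ((6 + 6*(-8)²)*(-1 - 5))*(-9) = ((6 + 6*64)*(-6))*(-9) = ((6 + 384)*(-6))*(-9) = (390*(-6))*(-9) = -2340*(-9) = 21060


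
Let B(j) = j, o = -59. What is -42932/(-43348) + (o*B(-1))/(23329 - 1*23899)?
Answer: 5478427/6177090 ≈ 0.88689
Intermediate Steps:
-42932/(-43348) + (o*B(-1))/(23329 - 1*23899) = -42932/(-43348) + (-59*(-1))/(23329 - 1*23899) = -42932*(-1/43348) + 59/(23329 - 23899) = 10733/10837 + 59/(-570) = 10733/10837 + 59*(-1/570) = 10733/10837 - 59/570 = 5478427/6177090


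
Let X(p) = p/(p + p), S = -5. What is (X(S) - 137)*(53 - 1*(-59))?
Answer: -15288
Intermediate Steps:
X(p) = ½ (X(p) = p/((2*p)) = p*(1/(2*p)) = ½)
(X(S) - 137)*(53 - 1*(-59)) = (½ - 137)*(53 - 1*(-59)) = -273*(53 + 59)/2 = -273/2*112 = -15288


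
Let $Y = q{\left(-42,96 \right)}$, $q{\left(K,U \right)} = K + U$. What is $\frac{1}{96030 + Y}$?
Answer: $\frac{1}{96084} \approx 1.0408 \cdot 10^{-5}$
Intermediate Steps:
$Y = 54$ ($Y = -42 + 96 = 54$)
$\frac{1}{96030 + Y} = \frac{1}{96030 + 54} = \frac{1}{96084}$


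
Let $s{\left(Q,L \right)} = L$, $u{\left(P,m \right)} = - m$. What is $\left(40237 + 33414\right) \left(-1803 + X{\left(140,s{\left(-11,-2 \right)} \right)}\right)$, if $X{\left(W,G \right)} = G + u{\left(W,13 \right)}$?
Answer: $-133897518$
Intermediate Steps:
$X{\left(W,G \right)} = -13 + G$ ($X{\left(W,G \right)} = G - 13 = -13 + G$)
$\left(40237 + 33414\right) \left(-1803 + X{\left(140,s{\left(-11,-2 \right)} \right)}\right) = \left(40237 + 33414\right) \left(-1803 - 15\right) = 73651 \left(-1803 - 15\right) = 73651 \left(-1818\right) = -133897518$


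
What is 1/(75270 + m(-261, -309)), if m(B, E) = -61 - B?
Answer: 1/75470 ≈ 1.3250e-5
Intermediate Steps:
1/(75270 + m(-261, -309)) = 1/(75270 + (-61 - 1*(-261))) = 1/(75270 + (-61 + 261)) = 1/(75270 + 200) = 1/75470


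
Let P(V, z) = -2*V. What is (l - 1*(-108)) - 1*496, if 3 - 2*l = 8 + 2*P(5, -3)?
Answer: -761/2 ≈ -380.50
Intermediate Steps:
l = 15/2 (l = 3/2 - (8 + 2*(-2*5))/2 = 3/2 - (8 + 2*(-10))/2 = 3/2 - (8 - 20)/2 = 3/2 - 1/2*(-12) = 3/2 + 6 = 15/2 ≈ 7.5000)
(l - 1*(-108)) - 1*496 = (15/2 - 1*(-108)) - 1*496 = (15/2 + 108) - 496 = 231/2 - 496 = -761/2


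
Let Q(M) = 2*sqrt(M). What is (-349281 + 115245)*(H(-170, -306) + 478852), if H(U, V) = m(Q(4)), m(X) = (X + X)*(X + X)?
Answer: -112083584976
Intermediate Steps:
m(X) = 4*X**2 (m(X) = (2*X)*(2*X) = 4*X**2)
H(U, V) = 64 (H(U, V) = 4*(2*sqrt(4))**2 = 4*(2*2)**2 = 4*4**2 = 4*16 = 64)
(-349281 + 115245)*(H(-170, -306) + 478852) = (-349281 + 115245)*(64 + 478852) = -234036*478916 = -112083584976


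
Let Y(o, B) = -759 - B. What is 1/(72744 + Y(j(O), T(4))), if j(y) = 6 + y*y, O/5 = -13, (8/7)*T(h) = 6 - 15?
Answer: 8/575943 ≈ 1.3890e-5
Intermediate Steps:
T(h) = -63/8 (T(h) = 7*(6 - 15)/8 = (7/8)*(-9) = -63/8)
O = -65 (O = 5*(-13) = -65)
j(y) = 6 + y²
1/(72744 + Y(j(O), T(4))) = 1/(72744 + (-759 - 1*(-63/8))) = 1/(72744 + (-759 + 63/8)) = 1/(72744 - 6009/8) = 1/(575943/8) = 8/575943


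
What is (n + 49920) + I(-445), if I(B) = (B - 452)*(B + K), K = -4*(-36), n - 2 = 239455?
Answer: 559374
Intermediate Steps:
n = 239457 (n = 2 + 239455 = 239457)
K = 144
I(B) = (-452 + B)*(144 + B) (I(B) = (B - 452)*(B + 144) = (-452 + B)*(144 + B))
(n + 49920) + I(-445) = (239457 + 49920) + (-65088 + (-445)² - 308*(-445)) = 289377 + (-65088 + 198025 + 137060) = 289377 + 269997 = 559374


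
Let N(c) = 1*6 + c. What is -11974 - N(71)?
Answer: -12051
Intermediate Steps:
N(c) = 6 + c
-11974 - N(71) = -11974 - (6 + 71) = -11974 - 1*77 = -11974 - 77 = -12051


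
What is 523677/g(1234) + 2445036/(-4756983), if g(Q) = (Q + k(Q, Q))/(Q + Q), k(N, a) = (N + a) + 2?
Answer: 46576374901867/133483826 ≈ 3.4893e+5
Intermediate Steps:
k(N, a) = 2 + N + a
g(Q) = (2 + 3*Q)/(2*Q) (g(Q) = (Q + (2 + Q + Q))/(Q + Q) = (Q + (2 + 2*Q))/((2*Q)) = (2 + 3*Q)*(1/(2*Q)) = (2 + 3*Q)/(2*Q))
523677/g(1234) + 2445036/(-4756983) = 523677/(3/2 + 1/1234) + 2445036/(-4756983) = 523677/(3/2 + 1/1234) + 2445036*(-1/4756983) = 523677/(926/617) - 74092/144151 = 523677*(617/926) - 74092/144151 = 323108709/926 - 74092/144151 = 46576374901867/133483826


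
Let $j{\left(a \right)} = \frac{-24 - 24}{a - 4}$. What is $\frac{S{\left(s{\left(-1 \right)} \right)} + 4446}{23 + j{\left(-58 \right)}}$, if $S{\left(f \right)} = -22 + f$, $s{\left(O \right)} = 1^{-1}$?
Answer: $\frac{137175}{737} \approx 186.13$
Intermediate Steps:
$s{\left(O \right)} = 1$
$j{\left(a \right)} = - \frac{48}{-4 + a}$
$\frac{S{\left(s{\left(-1 \right)} \right)} + 4446}{23 + j{\left(-58 \right)}} = \frac{\left(-22 + 1\right) + 4446}{23 - \frac{48}{-4 - 58}} = \frac{-21 + 4446}{23 - \frac{48}{-62}} = \frac{4425}{23 - - \frac{24}{31}} = \frac{4425}{23 + \frac{24}{31}} = \frac{4425}{\frac{737}{31}} = 4425 \cdot \frac{31}{737} = \frac{137175}{737}$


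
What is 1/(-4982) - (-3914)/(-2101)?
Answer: -19501649/10467182 ≈ -1.8631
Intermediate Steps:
1/(-4982) - (-3914)/(-2101) = -1/4982 - (-3914)*(-1)/2101 = -1/4982 - 1*3914/2101 = -1/4982 - 3914/2101 = -19501649/10467182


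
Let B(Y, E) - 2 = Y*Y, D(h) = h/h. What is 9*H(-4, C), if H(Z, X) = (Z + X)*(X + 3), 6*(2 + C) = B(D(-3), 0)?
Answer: -297/4 ≈ -74.250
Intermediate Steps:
D(h) = 1
B(Y, E) = 2 + Y**2 (B(Y, E) = 2 + Y*Y = 2 + Y**2)
C = -3/2 (C = -2 + (2 + 1**2)/6 = -2 + (2 + 1)/6 = -2 + (1/6)*3 = -2 + 1/2 = -3/2 ≈ -1.5000)
H(Z, X) = (3 + X)*(X + Z) (H(Z, X) = (X + Z)*(3 + X) = (3 + X)*(X + Z))
9*H(-4, C) = 9*((-3/2)**2 + 3*(-3/2) + 3*(-4) - 3/2*(-4)) = 9*(9/4 - 9/2 - 12 + 6) = 9*(-33/4) = -297/4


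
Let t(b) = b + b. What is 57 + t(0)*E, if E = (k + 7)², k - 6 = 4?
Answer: 57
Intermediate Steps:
k = 10 (k = 6 + 4 = 10)
t(b) = 2*b
E = 289 (E = (10 + 7)² = 17² = 289)
57 + t(0)*E = 57 + (2*0)*289 = 57 + 0*289 = 57 + 0 = 57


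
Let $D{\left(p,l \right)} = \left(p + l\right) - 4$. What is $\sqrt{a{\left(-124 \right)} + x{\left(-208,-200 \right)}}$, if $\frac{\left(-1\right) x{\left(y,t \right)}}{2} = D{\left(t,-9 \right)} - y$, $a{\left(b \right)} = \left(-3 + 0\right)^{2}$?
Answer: $\sqrt{19} \approx 4.3589$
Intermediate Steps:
$D{\left(p,l \right)} = -4 + l + p$ ($D{\left(p,l \right)} = \left(l + p\right) - 4 = -4 + l + p$)
$a{\left(b \right)} = 9$ ($a{\left(b \right)} = \left(-3\right)^{2} = 9$)
$x{\left(y,t \right)} = 26 - 2 t + 2 y$ ($x{\left(y,t \right)} = - 2 \left(\left(-4 - 9 + t\right) - y\right) = - 2 \left(\left(-13 + t\right) - y\right) = - 2 \left(-13 + t - y\right) = 26 - 2 t + 2 y$)
$\sqrt{a{\left(-124 \right)} + x{\left(-208,-200 \right)}} = \sqrt{9 + \left(26 - -400 + 2 \left(-208\right)\right)} = \sqrt{9 + \left(26 + 400 - 416\right)} = \sqrt{9 + 10} = \sqrt{19}$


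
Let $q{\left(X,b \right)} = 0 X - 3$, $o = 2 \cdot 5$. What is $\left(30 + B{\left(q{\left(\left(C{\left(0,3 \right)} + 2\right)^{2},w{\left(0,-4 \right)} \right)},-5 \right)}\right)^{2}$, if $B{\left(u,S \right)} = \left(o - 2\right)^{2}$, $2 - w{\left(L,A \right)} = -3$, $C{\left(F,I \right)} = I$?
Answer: $8836$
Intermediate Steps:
$o = 10$
$w{\left(L,A \right)} = 5$ ($w{\left(L,A \right)} = 2 - -3 = 2 + 3 = 5$)
$q{\left(X,b \right)} = -3$ ($q{\left(X,b \right)} = 0 - 3 = -3$)
$B{\left(u,S \right)} = 64$ ($B{\left(u,S \right)} = \left(10 - 2\right)^{2} = 8^{2} = 64$)
$\left(30 + B{\left(q{\left(\left(C{\left(0,3 \right)} + 2\right)^{2},w{\left(0,-4 \right)} \right)},-5 \right)}\right)^{2} = \left(30 + 64\right)^{2} = 94^{2} = 8836$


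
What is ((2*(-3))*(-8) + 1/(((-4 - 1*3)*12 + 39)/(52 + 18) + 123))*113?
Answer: 9292894/1713 ≈ 5424.9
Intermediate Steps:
((2*(-3))*(-8) + 1/(((-4 - 1*3)*12 + 39)/(52 + 18) + 123))*113 = (-6*(-8) + 1/(((-4 - 3)*12 + 39)/70 + 123))*113 = (48 + 1/((-7*12 + 39)*(1/70) + 123))*113 = (48 + 1/((-84 + 39)*(1/70) + 123))*113 = (48 + 1/(-45*1/70 + 123))*113 = (48 + 1/(-9/14 + 123))*113 = (48 + 1/(1713/14))*113 = (48 + 14/1713)*113 = (82238/1713)*113 = 9292894/1713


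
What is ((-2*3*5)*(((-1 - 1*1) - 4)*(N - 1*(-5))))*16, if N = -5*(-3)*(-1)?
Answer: -28800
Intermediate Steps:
N = -15 (N = 15*(-1) = -15)
((-2*3*5)*(((-1 - 1*1) - 4)*(N - 1*(-5))))*16 = ((-2*3*5)*(((-1 - 1*1) - 4)*(-15 - 1*(-5))))*16 = ((-6*5)*(((-1 - 1) - 4)*(-15 + 5)))*16 = -30*(-2 - 4)*(-10)*16 = -(-180)*(-10)*16 = -30*60*16 = -1800*16 = -28800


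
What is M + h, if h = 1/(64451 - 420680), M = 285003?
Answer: 101526333686/356229 ≈ 2.8500e+5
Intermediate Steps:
h = -1/356229 (h = 1/(-356229) = -1/356229 ≈ -2.8072e-6)
M + h = 285003 - 1/356229 = 101526333686/356229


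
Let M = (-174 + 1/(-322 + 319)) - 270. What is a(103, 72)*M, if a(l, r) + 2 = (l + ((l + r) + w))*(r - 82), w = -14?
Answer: 3521786/3 ≈ 1.1739e+6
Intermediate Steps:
a(l, r) = -2 + (-82 + r)*(-14 + r + 2*l) (a(l, r) = -2 + (l + ((l + r) - 14))*(r - 82) = -2 + (l + (-14 + l + r))*(-82 + r) = -2 + (-14 + r + 2*l)*(-82 + r) = -2 + (-82 + r)*(-14 + r + 2*l))
M = -1333/3 (M = (-174 + 1/(-3)) - 270 = (-174 - 1/3) - 270 = -523/3 - 270 = -1333/3 ≈ -444.33)
a(103, 72)*M = (1146 + 72**2 - 164*103 - 96*72 + 2*103*72)*(-1333/3) = (1146 + 5184 - 16892 - 6912 + 14832)*(-1333/3) = -2642*(-1333/3) = 3521786/3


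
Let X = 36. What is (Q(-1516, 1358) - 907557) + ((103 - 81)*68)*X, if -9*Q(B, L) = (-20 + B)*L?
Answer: -1865807/3 ≈ -6.2194e+5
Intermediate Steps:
Q(B, L) = -L*(-20 + B)/9 (Q(B, L) = -(-20 + B)*L/9 = -L*(-20 + B)/9)
(Q(-1516, 1358) - 907557) + ((103 - 81)*68)*X = ((1/9)*1358*(20 - 1*(-1516)) - 907557) + ((103 - 81)*68)*36 = ((1/9)*1358*(20 + 1516) - 907557) + (22*68)*36 = ((1/9)*1358*1536 - 907557) + 1496*36 = (695296/3 - 907557) + 53856 = -2027375/3 + 53856 = -1865807/3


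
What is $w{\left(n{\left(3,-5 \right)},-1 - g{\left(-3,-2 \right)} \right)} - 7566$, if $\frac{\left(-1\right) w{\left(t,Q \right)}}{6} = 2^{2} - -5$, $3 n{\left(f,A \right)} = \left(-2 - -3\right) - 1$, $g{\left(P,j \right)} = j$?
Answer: $-7620$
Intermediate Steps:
$n{\left(f,A \right)} = 0$ ($n{\left(f,A \right)} = \frac{\left(-2 - -3\right) - 1}{3} = \frac{\left(-2 + 3\right) - 1}{3} = \frac{1 - 1}{3} = \frac{1}{3} \cdot 0 = 0$)
$w{\left(t,Q \right)} = -54$ ($w{\left(t,Q \right)} = - 6 \left(2^{2} - -5\right) = - 6 \left(4 + 5\right) = \left(-6\right) 9 = -54$)
$w{\left(n{\left(3,-5 \right)},-1 - g{\left(-3,-2 \right)} \right)} - 7566 = -54 - 7566 = -7620$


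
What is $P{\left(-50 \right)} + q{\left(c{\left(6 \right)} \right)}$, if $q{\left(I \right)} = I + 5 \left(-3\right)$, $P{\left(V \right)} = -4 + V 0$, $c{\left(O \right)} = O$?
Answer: $-13$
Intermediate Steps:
$P{\left(V \right)} = -4$ ($P{\left(V \right)} = -4 + 0 = -4$)
$q{\left(I \right)} = -15 + I$ ($q{\left(I \right)} = I - 15 = -15 + I$)
$P{\left(-50 \right)} + q{\left(c{\left(6 \right)} \right)} = -4 + \left(-15 + 6\right) = -4 - 9 = -13$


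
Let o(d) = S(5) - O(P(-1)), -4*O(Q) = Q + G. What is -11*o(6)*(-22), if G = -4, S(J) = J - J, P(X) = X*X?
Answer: -363/2 ≈ -181.50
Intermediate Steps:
P(X) = X²
S(J) = 0
O(Q) = 1 - Q/4 (O(Q) = -(Q - 4)/4 = -(-4 + Q)/4 = 1 - Q/4)
o(d) = -¾ (o(d) = 0 - (1 - ¼*(-1)²) = 0 - (1 - ¼*1) = 0 - (1 - ¼) = 0 - 1*¾ = 0 - ¾ = -¾)
-11*o(6)*(-22) = -11*(-¾)*(-22) = (33/4)*(-22) = -363/2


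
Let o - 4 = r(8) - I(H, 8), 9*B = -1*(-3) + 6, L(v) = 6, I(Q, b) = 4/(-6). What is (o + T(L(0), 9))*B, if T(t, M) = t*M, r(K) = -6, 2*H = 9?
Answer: 158/3 ≈ 52.667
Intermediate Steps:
H = 9/2 (H = (1/2)*9 = 9/2 ≈ 4.5000)
I(Q, b) = -2/3 (I(Q, b) = 4*(-1/6) = -2/3)
B = 1 (B = (-1*(-3) + 6)/9 = (3 + 6)/9 = (1/9)*9 = 1)
T(t, M) = M*t
o = -4/3 (o = 4 + (-6 - 1*(-2/3)) = 4 + (-6 + 2/3) = 4 - 16/3 = -4/3 ≈ -1.3333)
(o + T(L(0), 9))*B = (-4/3 + 9*6)*1 = (-4/3 + 54)*1 = (158/3)*1 = 158/3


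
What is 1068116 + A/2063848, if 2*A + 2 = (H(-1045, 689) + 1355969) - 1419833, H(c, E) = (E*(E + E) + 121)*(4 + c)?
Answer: 4407869581787/4127696 ≈ 1.0679e+6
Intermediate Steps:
H(c, E) = (4 + c)*(121 + 2*E²) (H(c, E) = (E*(2*E) + 121)*(4 + c) = (2*E² + 121)*(4 + c) = (121 + 2*E²)*(4 + c) = (4 + c)*(121 + 2*E²))
A = -988558949/2 (A = -1 + (((484 + 8*689² + 121*(-1045) + 2*(-1045)*689²) + 1355969) - 1419833)/2 = -1 + (((484 + 8*474721 - 126445 + 2*(-1045)*474721) + 1355969) - 1419833)/2 = -1 + (((484 + 3797768 - 126445 - 992166890) + 1355969) - 1419833)/2 = -1 + ((-988495083 + 1355969) - 1419833)/2 = -1 + (-987139114 - 1419833)/2 = -1 + (½)*(-988558947) = -1 - 988558947/2 = -988558949/2 ≈ -4.9428e+8)
1068116 + A/2063848 = 1068116 - 988558949/2/2063848 = 1068116 - 988558949/2*1/2063848 = 1068116 - 988558949/4127696 = 4407869581787/4127696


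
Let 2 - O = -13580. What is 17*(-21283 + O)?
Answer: -130917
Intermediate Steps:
O = 13582 (O = 2 - 1*(-13580) = 2 + 13580 = 13582)
17*(-21283 + O) = 17*(-21283 + 13582) = 17*(-7701) = -130917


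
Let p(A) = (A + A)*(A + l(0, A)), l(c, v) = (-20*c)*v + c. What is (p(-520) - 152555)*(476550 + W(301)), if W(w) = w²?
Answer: 220193539995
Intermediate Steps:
l(c, v) = c - 20*c*v (l(c, v) = -20*c*v + c = c - 20*c*v)
p(A) = 2*A² (p(A) = (A + A)*(A + 0*(1 - 20*A)) = (2*A)*(A + 0) = (2*A)*A = 2*A²)
(p(-520) - 152555)*(476550 + W(301)) = (2*(-520)² - 152555)*(476550 + 301²) = (2*270400 - 152555)*(476550 + 90601) = (540800 - 152555)*567151 = 388245*567151 = 220193539995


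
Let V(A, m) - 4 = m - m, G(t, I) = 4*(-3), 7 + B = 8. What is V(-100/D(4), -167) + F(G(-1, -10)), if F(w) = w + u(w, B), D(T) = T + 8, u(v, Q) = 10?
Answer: 2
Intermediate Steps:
B = 1 (B = -7 + 8 = 1)
G(t, I) = -12
D(T) = 8 + T
F(w) = 10 + w (F(w) = w + 10 = 10 + w)
V(A, m) = 4 (V(A, m) = 4 + (m - m) = 4 + 0 = 4)
V(-100/D(4), -167) + F(G(-1, -10)) = 4 + (10 - 12) = 4 - 2 = 2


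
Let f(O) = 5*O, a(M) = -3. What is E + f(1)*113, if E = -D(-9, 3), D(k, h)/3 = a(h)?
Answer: 574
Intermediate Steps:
D(k, h) = -9 (D(k, h) = 3*(-3) = -9)
E = 9 (E = -1*(-9) = 9)
E + f(1)*113 = 9 + (5*1)*113 = 9 + 5*113 = 9 + 565 = 574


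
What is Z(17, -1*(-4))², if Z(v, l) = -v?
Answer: 289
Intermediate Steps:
Z(17, -1*(-4))² = (-1*17)² = (-17)² = 289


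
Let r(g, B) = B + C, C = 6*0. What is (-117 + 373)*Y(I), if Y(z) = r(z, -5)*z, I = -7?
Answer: 8960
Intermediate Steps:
C = 0
r(g, B) = B (r(g, B) = B + 0 = B)
Y(z) = -5*z
(-117 + 373)*Y(I) = (-117 + 373)*(-5*(-7)) = 256*35 = 8960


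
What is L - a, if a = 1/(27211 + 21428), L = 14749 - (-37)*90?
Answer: 879344480/48639 ≈ 18079.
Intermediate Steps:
L = 18079 (L = 14749 - 1*(-3330) = 14749 + 3330 = 18079)
a = 1/48639 ≈ 2.0560e-5
L - a = 18079 - 1*1/48639 = 18079 - 1/48639 = 879344480/48639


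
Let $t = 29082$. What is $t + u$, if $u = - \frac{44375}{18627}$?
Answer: $\frac{541666039}{18627} \approx 29080.0$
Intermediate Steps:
$u = - \frac{44375}{18627}$ ($u = \left(-44375\right) \frac{1}{18627} = - \frac{44375}{18627} \approx -2.3823$)
$t + u = 29082 - \frac{44375}{18627} = \frac{541666039}{18627}$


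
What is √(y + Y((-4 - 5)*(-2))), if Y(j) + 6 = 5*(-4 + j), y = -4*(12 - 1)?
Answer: 2*√5 ≈ 4.4721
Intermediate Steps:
y = -44 (y = -4*11 = -44)
Y(j) = -26 + 5*j (Y(j) = -6 + 5*(-4 + j) = -6 + (-20 + 5*j) = -26 + 5*j)
√(y + Y((-4 - 5)*(-2))) = √(-44 + (-26 + 5*((-4 - 5)*(-2)))) = √(-44 + (-26 + 5*(-9*(-2)))) = √(-44 + (-26 + 5*18)) = √(-44 + (-26 + 90)) = √(-44 + 64) = √20 = 2*√5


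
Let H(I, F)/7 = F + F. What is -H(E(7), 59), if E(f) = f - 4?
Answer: -826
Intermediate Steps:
E(f) = -4 + f
H(I, F) = 14*F (H(I, F) = 7*(F + F) = 7*(2*F) = 14*F)
-H(E(7), 59) = -14*59 = -1*826 = -826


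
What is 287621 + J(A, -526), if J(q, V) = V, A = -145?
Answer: 287095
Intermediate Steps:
287621 + J(A, -526) = 287621 - 526 = 287095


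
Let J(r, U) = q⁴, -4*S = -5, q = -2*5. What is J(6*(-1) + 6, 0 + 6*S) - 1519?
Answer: 8481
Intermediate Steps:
q = -10
S = 5/4 (S = -¼*(-5) = 5/4 ≈ 1.2500)
J(r, U) = 10000 (J(r, U) = (-10)⁴ = 10000)
J(6*(-1) + 6, 0 + 6*S) - 1519 = 10000 - 1519 = 8481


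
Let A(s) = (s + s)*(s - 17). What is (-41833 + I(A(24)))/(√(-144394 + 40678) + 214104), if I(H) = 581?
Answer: -736018184/3820052211 + 20626*I*√2881/3820052211 ≈ -0.19267 + 0.00028981*I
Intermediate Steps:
A(s) = 2*s*(-17 + s) (A(s) = (2*s)*(-17 + s) = 2*s*(-17 + s))
(-41833 + I(A(24)))/(√(-144394 + 40678) + 214104) = (-41833 + 581)/(√(-144394 + 40678) + 214104) = -41252/(√(-103716) + 214104) = -41252/(6*I*√2881 + 214104) = -41252/(214104 + 6*I*√2881)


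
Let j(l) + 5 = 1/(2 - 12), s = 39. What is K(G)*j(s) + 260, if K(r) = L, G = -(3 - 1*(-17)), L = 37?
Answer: 713/10 ≈ 71.300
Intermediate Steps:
G = -20 (G = -(3 + 17) = -1*20 = -20)
K(r) = 37
j(l) = -51/10 (j(l) = -5 + 1/(2 - 12) = -5 + 1/(-10) = -5 - ⅒ = -51/10)
K(G)*j(s) + 260 = 37*(-51/10) + 260 = -1887/10 + 260 = 713/10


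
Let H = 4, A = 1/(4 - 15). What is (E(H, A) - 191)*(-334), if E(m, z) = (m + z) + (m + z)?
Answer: 673010/11 ≈ 61183.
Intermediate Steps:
A = -1/11 (A = 1/(-11) = -1/11 ≈ -0.090909)
E(m, z) = 2*m + 2*z
(E(H, A) - 191)*(-334) = ((2*4 + 2*(-1/11)) - 191)*(-334) = ((8 - 2/11) - 191)*(-334) = (86/11 - 191)*(-334) = -2015/11*(-334) = 673010/11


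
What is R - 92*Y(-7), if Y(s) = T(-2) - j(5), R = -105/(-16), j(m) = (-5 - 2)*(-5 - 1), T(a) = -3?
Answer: 66345/16 ≈ 4146.6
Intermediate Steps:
j(m) = 42 (j(m) = -7*(-6) = 42)
R = 105/16 (R = -105*(-1/16) = 105/16 ≈ 6.5625)
Y(s) = -45 (Y(s) = -3 - 1*42 = -3 - 42 = -45)
R - 92*Y(-7) = 105/16 - 92*(-45) = 105/16 + 4140 = 66345/16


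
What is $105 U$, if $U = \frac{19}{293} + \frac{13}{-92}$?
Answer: $- \frac{216405}{26956} \approx -8.0281$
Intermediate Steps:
$U = - \frac{2061}{26956}$ ($U = 19 \cdot \frac{1}{293} + 13 \left(- \frac{1}{92}\right) = \frac{19}{293} - \frac{13}{92} = - \frac{2061}{26956} \approx -0.076458$)
$105 U = 105 \left(- \frac{2061}{26956}\right) = - \frac{216405}{26956}$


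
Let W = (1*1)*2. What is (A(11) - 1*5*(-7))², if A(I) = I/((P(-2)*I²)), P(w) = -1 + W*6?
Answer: 17943696/14641 ≈ 1225.6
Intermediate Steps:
W = 2 (W = 1*2 = 2)
P(w) = 11 (P(w) = -1 + 2*6 = -1 + 12 = 11)
A(I) = 1/(11*I) (A(I) = I/((11*I²)) = I*(1/(11*I²)) = 1/(11*I))
(A(11) - 1*5*(-7))² = ((1/11)/11 - 1*5*(-7))² = ((1/11)*(1/11) - 5*(-7))² = (1/121 + 35)² = (4236/121)² = 17943696/14641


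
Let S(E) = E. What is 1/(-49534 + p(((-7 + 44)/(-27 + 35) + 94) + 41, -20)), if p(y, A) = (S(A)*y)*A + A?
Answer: 1/6296 ≈ 0.00015883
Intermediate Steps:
p(y, A) = A + y*A**2 (p(y, A) = (A*y)*A + A = y*A**2 + A = A + y*A**2)
1/(-49534 + p(((-7 + 44)/(-27 + 35) + 94) + 41, -20)) = 1/(-49534 - 20*(1 - 20*(((-7 + 44)/(-27 + 35) + 94) + 41))) = 1/(-49534 - 20*(1 - 20*((37/8 + 94) + 41))) = 1/(-49534 - 20*(1 - 20*(789/8 + 41))) = 1/(-49534 - 20*(1 - 20*1117/8)) = 1/(-49534 - 20*(1 - 5585/2)) = 1/(-49534 - 20*(-5583/2)) = 1/(-49534 + 55830) = 1/6296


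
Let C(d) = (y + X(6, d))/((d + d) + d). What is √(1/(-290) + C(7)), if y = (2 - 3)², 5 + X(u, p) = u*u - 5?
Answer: √5284090/2030 ≈ 1.1324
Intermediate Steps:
X(u, p) = -10 + u² (X(u, p) = -5 + (u*u - 5) = -5 + (u² - 5) = -5 + (-5 + u²) = -10 + u²)
y = 1 (y = (-1)² = 1)
C(d) = 9/d (C(d) = (1 + (-10 + 6²))/((d + d) + d) = (1 + (-10 + 36))/(2*d + d) = (1 + 26)/((3*d)) = 27*(1/(3*d)) = 9/d)
√(1/(-290) + C(7)) = √(1/(-290) + 9/7) = √(-1/290 + 9*(⅐)) = √(-1/290 + 9/7) = √(2603/2030) = √5284090/2030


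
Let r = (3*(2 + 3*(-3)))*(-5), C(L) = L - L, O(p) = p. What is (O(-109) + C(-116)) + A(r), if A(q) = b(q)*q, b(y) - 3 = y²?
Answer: 1157831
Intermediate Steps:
b(y) = 3 + y²
C(L) = 0
r = 105 (r = (3*(2 - 9))*(-5) = (3*(-7))*(-5) = -21*(-5) = 105)
A(q) = q*(3 + q²) (A(q) = (3 + q²)*q = q*(3 + q²))
(O(-109) + C(-116)) + A(r) = (-109 + 0) + 105*(3 + 105²) = -109 + 105*(3 + 11025) = -109 + 105*11028 = -109 + 1157940 = 1157831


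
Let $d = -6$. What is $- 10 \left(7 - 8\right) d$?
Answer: $-60$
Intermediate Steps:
$- 10 \left(7 - 8\right) d = - 10 \left(7 - 8\right) \left(-6\right) = \left(-10\right) \left(-1\right) \left(-6\right) = 10 \left(-6\right) = -60$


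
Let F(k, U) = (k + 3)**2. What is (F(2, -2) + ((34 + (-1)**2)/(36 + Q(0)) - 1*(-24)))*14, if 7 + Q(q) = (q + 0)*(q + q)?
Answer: 20384/29 ≈ 702.90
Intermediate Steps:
Q(q) = -7 + 2*q**2 (Q(q) = -7 + (q + 0)*(q + q) = -7 + q*(2*q) = -7 + 2*q**2)
F(k, U) = (3 + k)**2
(F(2, -2) + ((34 + (-1)**2)/(36 + Q(0)) - 1*(-24)))*14 = ((3 + 2)**2 + ((34 + (-1)**2)/(36 + (-7 + 2*0**2)) - 1*(-24)))*14 = (5**2 + ((34 + 1)/(36 + (-7 + 2*0)) + 24))*14 = (25 + (35/(36 + (-7 + 0)) + 24))*14 = (25 + (35/(36 - 7) + 24))*14 = (25 + (35/29 + 24))*14 = (25 + 731/29)*14 = (1456/29)*14 = 20384/29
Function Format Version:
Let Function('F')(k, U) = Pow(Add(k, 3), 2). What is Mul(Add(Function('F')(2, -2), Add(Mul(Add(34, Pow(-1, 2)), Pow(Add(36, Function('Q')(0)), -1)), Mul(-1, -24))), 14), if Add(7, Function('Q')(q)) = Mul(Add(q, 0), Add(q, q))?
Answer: Rational(20384, 29) ≈ 702.90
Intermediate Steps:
Function('Q')(q) = Add(-7, Mul(2, Pow(q, 2))) (Function('Q')(q) = Add(-7, Mul(Add(q, 0), Add(q, q))) = Add(-7, Mul(q, Mul(2, q))) = Add(-7, Mul(2, Pow(q, 2))))
Function('F')(k, U) = Pow(Add(3, k), 2)
Mul(Add(Function('F')(2, -2), Add(Mul(Add(34, Pow(-1, 2)), Pow(Add(36, Function('Q')(0)), -1)), Mul(-1, -24))), 14) = Mul(Add(Pow(Add(3, 2), 2), Add(Mul(Add(34, Pow(-1, 2)), Pow(Add(36, Add(-7, Mul(2, Pow(0, 2)))), -1)), Mul(-1, -24))), 14) = Mul(Add(Pow(5, 2), Add(Mul(Add(34, 1), Pow(Add(36, Add(-7, Mul(2, 0))), -1)), 24)), 14) = Mul(Add(25, Add(Mul(35, Pow(Add(36, Add(-7, 0)), -1)), 24)), 14) = Mul(Add(25, Add(Mul(35, Pow(Add(36, -7), -1)), 24)), 14) = Mul(Add(25, Add(Mul(35, Pow(29, -1)), 24)), 14) = Mul(Add(25, Add(Mul(35, Rational(1, 29)), 24)), 14) = Mul(Add(25, Add(Rational(35, 29), 24)), 14) = Mul(Add(25, Rational(731, 29)), 14) = Mul(Rational(1456, 29), 14) = Rational(20384, 29)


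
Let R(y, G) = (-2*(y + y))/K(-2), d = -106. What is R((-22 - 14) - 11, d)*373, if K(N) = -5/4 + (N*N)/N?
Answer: -280496/13 ≈ -21577.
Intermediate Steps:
K(N) = -5/4 + N (K(N) = -5*¼ + N²/N = -5/4 + N)
R(y, G) = 16*y/13 (R(y, G) = (-2*(y + y))/(-5/4 - 2) = (-4*y)/(-13/4) = -4*y*(-4/13) = 16*y/13)
R((-22 - 14) - 11, d)*373 = (16*((-22 - 14) - 11)/13)*373 = (16*(-36 - 11)/13)*373 = ((16/13)*(-47))*373 = -752/13*373 = -280496/13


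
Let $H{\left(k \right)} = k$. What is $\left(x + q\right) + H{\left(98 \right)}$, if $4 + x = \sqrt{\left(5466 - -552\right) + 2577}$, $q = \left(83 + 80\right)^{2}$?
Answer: $26663 + 3 \sqrt{955} \approx 26756.0$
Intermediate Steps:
$q = 26569$ ($q = 163^{2} = 26569$)
$x = -4 + 3 \sqrt{955}$ ($x = -4 + \sqrt{\left(5466 - -552\right) + 2577} = -4 + \sqrt{\left(5466 + 552\right) + 2577} = -4 + \sqrt{6018 + 2577} = -4 + \sqrt{8595} = -4 + 3 \sqrt{955} \approx 88.709$)
$\left(x + q\right) + H{\left(98 \right)} = \left(\left(-4 + 3 \sqrt{955}\right) + 26569\right) + 98 = \left(26565 + 3 \sqrt{955}\right) + 98 = 26663 + 3 \sqrt{955}$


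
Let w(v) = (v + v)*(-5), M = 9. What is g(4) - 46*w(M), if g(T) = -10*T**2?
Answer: 3980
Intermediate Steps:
w(v) = -10*v (w(v) = (2*v)*(-5) = -10*v)
g(4) - 46*w(M) = -10*4**2 - (-460)*9 = -10*16 - 46*(-90) = -160 + 4140 = 3980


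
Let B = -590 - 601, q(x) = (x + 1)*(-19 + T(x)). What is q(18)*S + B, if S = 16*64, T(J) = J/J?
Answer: -351399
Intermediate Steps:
T(J) = 1
S = 1024
q(x) = -18 - 18*x (q(x) = (x + 1)*(-19 + 1) = (1 + x)*(-18) = -18 - 18*x)
B = -1191
q(18)*S + B = (-18 - 18*18)*1024 - 1191 = (-18 - 324)*1024 - 1191 = -342*1024 - 1191 = -350208 - 1191 = -351399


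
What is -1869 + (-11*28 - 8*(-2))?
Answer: -2161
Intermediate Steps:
-1869 + (-11*28 - 8*(-2)) = -1869 + (-308 + 16) = -1869 - 292 = -2161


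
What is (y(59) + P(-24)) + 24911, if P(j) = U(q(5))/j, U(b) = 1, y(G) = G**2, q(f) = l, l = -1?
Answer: 681407/24 ≈ 28392.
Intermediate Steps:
q(f) = -1
P(j) = 1/j
(y(59) + P(-24)) + 24911 = (59**2 + 1/(-24)) + 24911 = (3481 - 1/24) + 24911 = 83543/24 + 24911 = 681407/24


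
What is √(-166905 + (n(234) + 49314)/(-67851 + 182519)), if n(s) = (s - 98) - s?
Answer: I*√137161657039777/28667 ≈ 408.54*I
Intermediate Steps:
n(s) = -98 (n(s) = (-98 + s) - s = -98)
√(-166905 + (n(234) + 49314)/(-67851 + 182519)) = √(-166905 + (-98 + 49314)/(-67851 + 182519)) = √(-166905 + 49216/114668) = √(-166905 + 49216*(1/114668)) = √(-166905 + 12304/28667) = √(-4784653331/28667) = I*√137161657039777/28667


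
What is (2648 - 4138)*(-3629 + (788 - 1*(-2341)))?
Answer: 745000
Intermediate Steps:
(2648 - 4138)*(-3629 + (788 - 1*(-2341))) = -1490*(-3629 + (788 + 2341)) = -1490*(-3629 + 3129) = -1490*(-500) = 745000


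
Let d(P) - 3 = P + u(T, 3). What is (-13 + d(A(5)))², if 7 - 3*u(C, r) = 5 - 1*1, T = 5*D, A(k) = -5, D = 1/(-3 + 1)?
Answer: 196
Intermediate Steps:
D = -½ (D = 1/(-2) = -½ ≈ -0.50000)
T = -5/2 (T = 5*(-½) = -5/2 ≈ -2.5000)
u(C, r) = 1 (u(C, r) = 7/3 - (5 - 1*1)/3 = 7/3 - (5 - 1)/3 = 7/3 - ⅓*4 = 7/3 - 4/3 = 1)
d(P) = 4 + P (d(P) = 3 + (P + 1) = 3 + (1 + P) = 4 + P)
(-13 + d(A(5)))² = (-13 + (4 - 5))² = (-13 - 1)² = (-14)² = 196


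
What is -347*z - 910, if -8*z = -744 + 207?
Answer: -193619/8 ≈ -24202.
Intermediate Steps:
z = 537/8 (z = -(-744 + 207)/8 = -⅛*(-537) = 537/8 ≈ 67.125)
-347*z - 910 = -347*537/8 - 910 = -186339/8 - 910 = -193619/8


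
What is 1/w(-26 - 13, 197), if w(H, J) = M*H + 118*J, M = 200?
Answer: 1/15446 ≈ 6.4742e-5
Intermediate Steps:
w(H, J) = 118*J + 200*H (w(H, J) = 200*H + 118*J = 118*J + 200*H)
1/w(-26 - 13, 197) = 1/(118*197 + 200*(-26 - 13)) = 1/(23246 + 200*(-39)) = 1/(23246 - 7800) = 1/15446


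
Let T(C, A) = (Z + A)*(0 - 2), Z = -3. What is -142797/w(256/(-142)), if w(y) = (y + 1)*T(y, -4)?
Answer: 3379529/266 ≈ 12705.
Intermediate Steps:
T(C, A) = 6 - 2*A (T(C, A) = (-3 + A)*(0 - 2) = (-3 + A)*(-2) = 6 - 2*A)
w(y) = 14 + 14*y (w(y) = (y + 1)*(6 - 2*(-4)) = (1 + y)*(6 + 8) = (1 + y)*14 = 14 + 14*y)
-142797/w(256/(-142)) = -142797/(14 + 14*(256/(-142))) = -142797/(14 + 14*(256*(-1/142))) = -142797/(14 + 14*(-128/71)) = -142797/(14 - 1792/71) = -142797/(-798/71) = -142797*(-71/798) = 3379529/266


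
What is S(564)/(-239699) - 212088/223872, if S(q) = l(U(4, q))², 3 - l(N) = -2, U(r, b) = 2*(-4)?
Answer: -2118453263/2235912272 ≈ -0.94747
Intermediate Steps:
U(r, b) = -8
l(N) = 5 (l(N) = 3 - 1*(-2) = 3 + 2 = 5)
S(q) = 25 (S(q) = 5² = 25)
S(564)/(-239699) - 212088/223872 = 25/(-239699) - 212088/223872 = 25*(-1/239699) - 212088*1/223872 = -25/239699 - 8837/9328 = -2118453263/2235912272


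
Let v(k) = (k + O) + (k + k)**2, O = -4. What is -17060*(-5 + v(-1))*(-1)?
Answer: -102360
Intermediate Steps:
v(k) = -4 + k + 4*k**2 (v(k) = (k - 4) + (k + k)**2 = (-4 + k) + (2*k)**2 = (-4 + k) + 4*k**2 = -4 + k + 4*k**2)
-17060*(-5 + v(-1))*(-1) = -17060*(-5 + (-4 - 1 + 4*(-1)**2))*(-1) = -17060*(-5 + (-4 - 1 + 4*1))*(-1) = -17060*(-5 + (-4 - 1 + 4))*(-1) = -17060*(-5 - 1)*(-1) = -(-102360)*(-1) = -17060*6 = -102360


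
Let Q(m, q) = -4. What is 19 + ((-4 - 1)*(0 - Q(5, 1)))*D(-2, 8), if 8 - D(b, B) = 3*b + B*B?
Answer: 1019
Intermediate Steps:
D(b, B) = 8 - B² - 3*b (D(b, B) = 8 - (3*b + B*B) = 8 - (3*b + B²) = 8 - (B² + 3*b) = 8 + (-B² - 3*b) = 8 - B² - 3*b)
19 + ((-4 - 1)*(0 - Q(5, 1)))*D(-2, 8) = 19 + ((-4 - 1)*(0 - 1*(-4)))*(8 - 1*8² - 3*(-2)) = 19 + (-5*(0 + 4))*(8 - 1*64 + 6) = 19 + (-5*4)*(8 - 64 + 6) = 19 - 20*(-50) = 19 + 1000 = 1019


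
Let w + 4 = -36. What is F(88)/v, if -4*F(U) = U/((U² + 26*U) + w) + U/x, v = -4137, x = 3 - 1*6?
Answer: -15697/8857908 ≈ -0.0017721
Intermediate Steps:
x = -3 (x = 3 - 6 = -3)
w = -40 (w = -4 - 36 = -40)
F(U) = U/12 - U/(4*(-40 + U² + 26*U)) (F(U) = -(U/((U² + 26*U) - 40) + U/(-3))/4 = -(U/(-40 + U² + 26*U) + U*(-⅓))/4 = -(U/(-40 + U² + 26*U) - U/3)/4 = -(-U/3 + U/(-40 + U² + 26*U))/4 = U/12 - U/(4*(-40 + U² + 26*U)))
F(88)/v = ((1/12)*88*(-43 + 88² + 26*88)/(-40 + 88² + 26*88))/(-4137) = ((1/12)*88*(-43 + 7744 + 2288)/(-40 + 7744 + 2288))*(-1/4137) = ((1/12)*88*9989/9992)*(-1/4137) = ((1/12)*88*(1/9992)*9989)*(-1/4137) = (109879/14988)*(-1/4137) = -15697/8857908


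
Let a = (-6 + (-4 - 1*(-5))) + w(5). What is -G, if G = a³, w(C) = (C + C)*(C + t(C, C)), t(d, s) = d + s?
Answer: -3048625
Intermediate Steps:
w(C) = 6*C² (w(C) = (C + C)*(C + (C + C)) = (2*C)*(C + 2*C) = (2*C)*(3*C) = 6*C²)
a = 145 (a = (-6 + (-4 - 1*(-5))) + 6*5² = (-6 + (-4 + 5)) + 6*25 = (-6 + 1) + 150 = -5 + 150 = 145)
G = 3048625 (G = 145³ = 3048625)
-G = -1*3048625 = -3048625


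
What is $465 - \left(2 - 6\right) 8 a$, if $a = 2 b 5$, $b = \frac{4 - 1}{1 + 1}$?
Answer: $945$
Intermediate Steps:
$b = \frac{3}{2} \approx 1.5$
$a = 15$ ($a = 2 \cdot \frac{3}{2} \cdot 5 = 3 \cdot 5 = 15$)
$465 - \left(2 - 6\right) 8 a = 465 - \left(2 - 6\right) 8 \cdot 15 = 465 - \left(-4\right) 8 \cdot 15 = 465 - \left(-32\right) 15 = 465 - -480 = 465 + 480 = 945$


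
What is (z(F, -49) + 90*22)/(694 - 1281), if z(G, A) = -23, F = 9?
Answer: -1957/587 ≈ -3.3339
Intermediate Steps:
(z(F, -49) + 90*22)/(694 - 1281) = (-23 + 90*22)/(694 - 1281) = (-23 + 1980)/(-587) = 1957*(-1/587) = -1957/587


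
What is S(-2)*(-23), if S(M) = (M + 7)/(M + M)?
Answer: 115/4 ≈ 28.750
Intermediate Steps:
S(M) = (7 + M)/(2*M) (S(M) = (7 + M)/((2*M)) = (7 + M)*(1/(2*M)) = (7 + M)/(2*M))
S(-2)*(-23) = ((½)*(7 - 2)/(-2))*(-23) = ((½)*(-½)*5)*(-23) = -5/4*(-23) = 115/4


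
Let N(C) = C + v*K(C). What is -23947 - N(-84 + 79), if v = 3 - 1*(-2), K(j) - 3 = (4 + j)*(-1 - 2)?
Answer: -23972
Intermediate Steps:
K(j) = -9 - 3*j (K(j) = 3 + (4 + j)*(-1 - 2) = 3 + (4 + j)*(-3) = 3 + (-12 - 3*j) = -9 - 3*j)
v = 5 (v = 3 + 2 = 5)
N(C) = -45 - 14*C (N(C) = C + 5*(-9 - 3*C) = C + (-45 - 15*C) = -45 - 14*C)
-23947 - N(-84 + 79) = -23947 - (-45 - 14*(-84 + 79)) = -23947 - (-45 - 14*(-5)) = -23947 - (-45 + 70) = -23947 - 1*25 = -23947 - 25 = -23972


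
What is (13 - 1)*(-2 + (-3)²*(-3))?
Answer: -348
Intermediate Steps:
(13 - 1)*(-2 + (-3)²*(-3)) = 12*(-2 + 9*(-3)) = 12*(-2 - 27) = 12*(-29) = -348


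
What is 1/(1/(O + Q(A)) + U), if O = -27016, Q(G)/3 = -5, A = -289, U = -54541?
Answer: -27031/1474297772 ≈ -1.8335e-5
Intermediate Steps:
Q(G) = -15 (Q(G) = 3*(-5) = -15)
1/(1/(O + Q(A)) + U) = 1/(1/(-27016 - 15) - 54541) = 1/(1/(-27031) - 54541) = 1/(-1/27031 - 54541) = 1/(-1474297772/27031) = -27031/1474297772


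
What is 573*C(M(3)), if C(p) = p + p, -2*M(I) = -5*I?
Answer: 8595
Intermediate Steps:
M(I) = 5*I/2 (M(I) = -(-5)*I/2 = 5*I/2)
C(p) = 2*p
573*C(M(3)) = 573*(2*((5/2)*3)) = 573*(2*(15/2)) = 573*15 = 8595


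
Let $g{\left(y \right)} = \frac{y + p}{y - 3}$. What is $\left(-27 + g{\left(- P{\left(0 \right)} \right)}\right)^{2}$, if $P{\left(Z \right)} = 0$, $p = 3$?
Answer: $784$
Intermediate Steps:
$g{\left(y \right)} = \frac{3 + y}{-3 + y}$ ($g{\left(y \right)} = \frac{y + 3}{y - 3} = \frac{3 + y}{-3 + y}$)
$\left(-27 + g{\left(- P{\left(0 \right)} \right)}\right)^{2} = \left(-27 + \frac{3 - 0}{-3 - 0}\right)^{2} = \left(-27 + \frac{3 + 0}{-3 + 0}\right)^{2} = \left(-27 + \frac{1}{-3} \cdot 3\right)^{2} = \left(-27 - 1\right)^{2} = \left(-28\right)^{2} = 784$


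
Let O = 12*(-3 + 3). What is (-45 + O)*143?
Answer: -6435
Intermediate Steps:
O = 0 (O = 12*0 = 0)
(-45 + O)*143 = (-45 + 0)*143 = -45*143 = -6435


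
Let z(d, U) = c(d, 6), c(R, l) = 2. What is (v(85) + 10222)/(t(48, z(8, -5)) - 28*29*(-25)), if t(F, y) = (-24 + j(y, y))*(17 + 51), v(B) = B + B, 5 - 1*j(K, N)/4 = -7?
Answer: 2598/5483 ≈ 0.47383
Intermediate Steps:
j(K, N) = 48 (j(K, N) = 20 - 4*(-7) = 20 + 28 = 48)
z(d, U) = 2
v(B) = 2*B
t(F, y) = 1632 (t(F, y) = (-24 + 48)*(17 + 51) = 24*68 = 1632)
(v(85) + 10222)/(t(48, z(8, -5)) - 28*29*(-25)) = (2*85 + 10222)/(1632 - 28*29*(-25)) = (170 + 10222)/(1632 - 812*(-25)) = 10392/(1632 + 20300) = 10392/21932 = 10392*(1/21932) = 2598/5483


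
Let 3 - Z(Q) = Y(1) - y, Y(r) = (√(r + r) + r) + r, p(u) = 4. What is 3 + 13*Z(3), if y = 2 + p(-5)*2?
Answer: 146 - 13*√2 ≈ 127.62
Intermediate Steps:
Y(r) = 2*r + √2*√r (Y(r) = (√(2*r) + r) + r = (√2*√r + r) + r = (r + √2*√r) + r = 2*r + √2*√r)
y = 10 (y = 2 + 4*2 = 2 + 8 = 10)
Z(Q) = 11 - √2 (Z(Q) = 3 - ((2*1 + √2*√1) - 1*10) = 3 - ((2 + √2*1) - 10) = 3 - ((2 + √2) - 10) = 3 - (-8 + √2) = 3 + (8 - √2) = 11 - √2)
3 + 13*Z(3) = 3 + 13*(11 - √2) = 3 + (143 - 13*√2) = 146 - 13*√2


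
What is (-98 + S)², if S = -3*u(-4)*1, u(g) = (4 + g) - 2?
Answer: 8464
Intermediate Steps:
u(g) = 2 + g
S = 6 (S = -3*(2 - 4)*1 = -3*(-2)*1 = 6*1 = 6)
(-98 + S)² = (-98 + 6)² = (-92)² = 8464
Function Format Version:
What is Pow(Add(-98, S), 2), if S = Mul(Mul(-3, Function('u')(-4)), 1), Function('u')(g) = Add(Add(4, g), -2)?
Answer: 8464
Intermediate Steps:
Function('u')(g) = Add(2, g)
S = 6 (S = Mul(Mul(-3, Add(2, -4)), 1) = Mul(Mul(-3, -2), 1) = Mul(6, 1) = 6)
Pow(Add(-98, S), 2) = Pow(Add(-98, 6), 2) = Pow(-92, 2) = 8464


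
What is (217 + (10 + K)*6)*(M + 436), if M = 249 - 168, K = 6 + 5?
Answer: 177331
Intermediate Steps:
K = 11
M = 81
(217 + (10 + K)*6)*(M + 436) = (217 + (10 + 11)*6)*(81 + 436) = (217 + 21*6)*517 = (217 + 126)*517 = 343*517 = 177331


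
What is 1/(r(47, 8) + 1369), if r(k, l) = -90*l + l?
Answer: 1/657 ≈ 0.0015221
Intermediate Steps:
r(k, l) = -89*l
1/(r(47, 8) + 1369) = 1/(-89*8 + 1369) = 1/(-712 + 1369) = 1/657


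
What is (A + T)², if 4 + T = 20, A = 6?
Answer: 484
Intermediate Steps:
T = 16 (T = -4 + 20 = 16)
(A + T)² = (6 + 16)² = 22² = 484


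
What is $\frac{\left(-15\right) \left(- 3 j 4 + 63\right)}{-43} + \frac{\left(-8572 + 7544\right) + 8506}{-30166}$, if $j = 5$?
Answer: $\frac{517958}{648569} \approx 0.79862$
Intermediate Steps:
$\frac{\left(-15\right) \left(- 3 j 4 + 63\right)}{-43} + \frac{\left(-8572 + 7544\right) + 8506}{-30166} = \frac{\left(-15\right) \left(\left(-3\right) 5 \cdot 4 + 63\right)}{-43} + \frac{\left(-8572 + 7544\right) + 8506}{-30166} = - 15 \left(\left(-15\right) 4 + 63\right) \left(- \frac{1}{43}\right) + \left(-1028 + 8506\right) \left(- \frac{1}{30166}\right) = - 15 \left(-60 + 63\right) \left(- \frac{1}{43}\right) + 7478 \left(- \frac{1}{30166}\right) = \left(-15\right) 3 \left(- \frac{1}{43}\right) - \frac{3739}{15083} = \left(-45\right) \left(- \frac{1}{43}\right) - \frac{3739}{15083} = \frac{45}{43} - \frac{3739}{15083} = \frac{517958}{648569}$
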